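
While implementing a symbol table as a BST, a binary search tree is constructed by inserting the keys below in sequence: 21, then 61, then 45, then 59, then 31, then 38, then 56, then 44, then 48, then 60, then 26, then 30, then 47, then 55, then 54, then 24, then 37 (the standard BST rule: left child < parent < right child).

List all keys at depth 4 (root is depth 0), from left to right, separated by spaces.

26 38 56 60

Insert 21: tree is empty, so 21 becomes the root.
Insert 61: 61 > 21 → go right. Place as right child of 21.
Insert 45: 45 > 21 → go right; 45 < 61 → go left. Place as left child of 61.
Insert 59: 59 > 21 → go right; 59 < 61 → go left; 59 > 45 → go right. Place as right child of 45.
Insert 31: 31 > 21 → go right; 31 < 61 → go left; 31 < 45 → go left. Place as left child of 45.
Insert 38: 38 > 21 → go right; 38 < 61 → go left; 38 < 45 → go left; 38 > 31 → go right. Place as right child of 31.
Insert 56: 56 > 21 → go right; 56 < 61 → go left; 56 > 45 → go right; 56 < 59 → go left. Place as left child of 59.
Insert 44: 44 > 21 → go right; 44 < 61 → go left; 44 < 45 → go left; 44 > 31 → go right; 44 > 38 → go right. Place as right child of 38.
Insert 48: 48 > 21 → go right; 48 < 61 → go left; 48 > 45 → go right; 48 < 59 → go left; 48 < 56 → go left. Place as left child of 56.
Insert 60: 60 > 21 → go right; 60 < 61 → go left; 60 > 45 → go right; 60 > 59 → go right. Place as right child of 59.
Insert 26: 26 > 21 → go right; 26 < 61 → go left; 26 < 45 → go left; 26 < 31 → go left. Place as left child of 31.
Insert 30: 30 > 21 → go right; 30 < 61 → go left; 30 < 45 → go left; 30 < 31 → go left; 30 > 26 → go right. Place as right child of 26.
Insert 47: 47 > 21 → go right; 47 < 61 → go left; 47 > 45 → go right; 47 < 59 → go left; 47 < 56 → go left; 47 < 48 → go left. Place as left child of 48.
Insert 55: 55 > 21 → go right; 55 < 61 → go left; 55 > 45 → go right; 55 < 59 → go left; 55 < 56 → go left; 55 > 48 → go right. Place as right child of 48.
Insert 54: 54 > 21 → go right; 54 < 61 → go left; 54 > 45 → go right; 54 < 59 → go left; 54 < 56 → go left; 54 > 48 → go right; 54 < 55 → go left. Place as left child of 55.
Insert 24: 24 > 21 → go right; 24 < 61 → go left; 24 < 45 → go left; 24 < 31 → go left; 24 < 26 → go left. Place as left child of 26.
Insert 37: 37 > 21 → go right; 37 < 61 → go left; 37 < 45 → go left; 37 > 31 → go right; 37 < 38 → go left. Place as left child of 38.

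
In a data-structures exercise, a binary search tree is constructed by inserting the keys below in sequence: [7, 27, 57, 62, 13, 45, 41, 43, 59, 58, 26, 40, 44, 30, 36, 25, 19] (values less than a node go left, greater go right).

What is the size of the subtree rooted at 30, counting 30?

Insert 7: tree is empty, so 7 becomes the root.
Insert 27: 27 > 7 → go right. Place as right child of 7.
Insert 57: 57 > 7 → go right; 57 > 27 → go right. Place as right child of 27.
Insert 62: 62 > 7 → go right; 62 > 27 → go right; 62 > 57 → go right. Place as right child of 57.
Insert 13: 13 > 7 → go right; 13 < 27 → go left. Place as left child of 27.
Insert 45: 45 > 7 → go right; 45 > 27 → go right; 45 < 57 → go left. Place as left child of 57.
Insert 41: 41 > 7 → go right; 41 > 27 → go right; 41 < 57 → go left; 41 < 45 → go left. Place as left child of 45.
Insert 43: 43 > 7 → go right; 43 > 27 → go right; 43 < 57 → go left; 43 < 45 → go left; 43 > 41 → go right. Place as right child of 41.
Insert 59: 59 > 7 → go right; 59 > 27 → go right; 59 > 57 → go right; 59 < 62 → go left. Place as left child of 62.
Insert 58: 58 > 7 → go right; 58 > 27 → go right; 58 > 57 → go right; 58 < 62 → go left; 58 < 59 → go left. Place as left child of 59.
Insert 26: 26 > 7 → go right; 26 < 27 → go left; 26 > 13 → go right. Place as right child of 13.
Insert 40: 40 > 7 → go right; 40 > 27 → go right; 40 < 57 → go left; 40 < 45 → go left; 40 < 41 → go left. Place as left child of 41.
Insert 44: 44 > 7 → go right; 44 > 27 → go right; 44 < 57 → go left; 44 < 45 → go left; 44 > 41 → go right; 44 > 43 → go right. Place as right child of 43.
Insert 30: 30 > 7 → go right; 30 > 27 → go right; 30 < 57 → go left; 30 < 45 → go left; 30 < 41 → go left; 30 < 40 → go left. Place as left child of 40.
Insert 36: 36 > 7 → go right; 36 > 27 → go right; 36 < 57 → go left; 36 < 45 → go left; 36 < 41 → go left; 36 < 40 → go left; 36 > 30 → go right. Place as right child of 30.
Insert 25: 25 > 7 → go right; 25 < 27 → go left; 25 > 13 → go right; 25 < 26 → go left. Place as left child of 26.
Insert 19: 19 > 7 → go right; 19 < 27 → go left; 19 > 13 → go right; 19 < 26 → go left; 19 < 25 → go left. Place as left child of 25.

Subtree rooted at 30 contains: 30, 36 — 2 nodes.

2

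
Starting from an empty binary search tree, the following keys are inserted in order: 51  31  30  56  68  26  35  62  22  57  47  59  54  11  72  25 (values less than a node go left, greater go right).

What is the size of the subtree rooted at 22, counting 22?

Resulting structure (node: left, right):
  51: L=31, R=56
  31: L=30, R=35
  30: L=26, R=–
  56: L=54, R=68
  68: L=62, R=72
  26: L=22, R=–
  35: L=–, R=47
  62: L=57, R=–
  22: L=11, R=25
  57: L=–, R=59
  47: L=–, R=–
  59: L=–, R=–
  54: L=–, R=–
  11: L=–, R=–
  72: L=–, R=–
  25: L=–, R=–

Subtree rooted at 22 contains: 22, 11, 25 — 3 nodes.

3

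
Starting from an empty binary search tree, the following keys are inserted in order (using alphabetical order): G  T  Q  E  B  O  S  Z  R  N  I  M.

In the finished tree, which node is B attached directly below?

E

Insert G: tree is empty, so G becomes the root.
Insert T: T > G → go right. Place as right child of G.
Insert Q: Q > G → go right; Q < T → go left. Place as left child of T.
Insert E: E < G → go left. Place as left child of G.
Insert B: B < G → go left; B < E → go left. Place as left child of E.
Insert O: O > G → go right; O < T → go left; O < Q → go left. Place as left child of Q.
Insert S: S > G → go right; S < T → go left; S > Q → go right. Place as right child of Q.
Insert Z: Z > G → go right; Z > T → go right. Place as right child of T.
Insert R: R > G → go right; R < T → go left; R > Q → go right; R < S → go left. Place as left child of S.
Insert N: N > G → go right; N < T → go left; N < Q → go left; N < O → go left. Place as left child of O.
Insert I: I > G → go right; I < T → go left; I < Q → go left; I < O → go left; I < N → go left. Place as left child of N.
Insert M: M > G → go right; M < T → go left; M < Q → go left; M < O → go left; M < N → go left; M > I → go right. Place as right child of I.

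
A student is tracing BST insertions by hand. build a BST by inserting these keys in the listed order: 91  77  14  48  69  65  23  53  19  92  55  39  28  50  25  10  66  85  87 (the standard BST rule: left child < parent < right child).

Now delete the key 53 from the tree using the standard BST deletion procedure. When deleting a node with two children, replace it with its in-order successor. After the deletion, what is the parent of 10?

Insert 91: tree is empty, so 91 becomes the root.
Insert 77: 77 < 91 → go left. Place as left child of 91.
Insert 14: 14 < 91 → go left; 14 < 77 → go left. Place as left child of 77.
Insert 48: 48 < 91 → go left; 48 < 77 → go left; 48 > 14 → go right. Place as right child of 14.
Insert 69: 69 < 91 → go left; 69 < 77 → go left; 69 > 14 → go right; 69 > 48 → go right. Place as right child of 48.
Insert 65: 65 < 91 → go left; 65 < 77 → go left; 65 > 14 → go right; 65 > 48 → go right; 65 < 69 → go left. Place as left child of 69.
Insert 23: 23 < 91 → go left; 23 < 77 → go left; 23 > 14 → go right; 23 < 48 → go left. Place as left child of 48.
Insert 53: 53 < 91 → go left; 53 < 77 → go left; 53 > 14 → go right; 53 > 48 → go right; 53 < 69 → go left; 53 < 65 → go left. Place as left child of 65.
Insert 19: 19 < 91 → go left; 19 < 77 → go left; 19 > 14 → go right; 19 < 48 → go left; 19 < 23 → go left. Place as left child of 23.
Insert 92: 92 > 91 → go right. Place as right child of 91.
Insert 55: 55 < 91 → go left; 55 < 77 → go left; 55 > 14 → go right; 55 > 48 → go right; 55 < 69 → go left; 55 < 65 → go left; 55 > 53 → go right. Place as right child of 53.
Insert 39: 39 < 91 → go left; 39 < 77 → go left; 39 > 14 → go right; 39 < 48 → go left; 39 > 23 → go right. Place as right child of 23.
Insert 28: 28 < 91 → go left; 28 < 77 → go left; 28 > 14 → go right; 28 < 48 → go left; 28 > 23 → go right; 28 < 39 → go left. Place as left child of 39.
Insert 50: 50 < 91 → go left; 50 < 77 → go left; 50 > 14 → go right; 50 > 48 → go right; 50 < 69 → go left; 50 < 65 → go left; 50 < 53 → go left. Place as left child of 53.
Insert 25: 25 < 91 → go left; 25 < 77 → go left; 25 > 14 → go right; 25 < 48 → go left; 25 > 23 → go right; 25 < 39 → go left; 25 < 28 → go left. Place as left child of 28.
Insert 10: 10 < 91 → go left; 10 < 77 → go left; 10 < 14 → go left. Place as left child of 14.
Insert 66: 66 < 91 → go left; 66 < 77 → go left; 66 > 14 → go right; 66 > 48 → go right; 66 < 69 → go left; 66 > 65 → go right. Place as right child of 65.
Insert 85: 85 < 91 → go left; 85 > 77 → go right. Place as right child of 77.
Insert 87: 87 < 91 → go left; 87 > 77 → go right; 87 > 85 → go right. Place as right child of 85.

Delete 53 (two children — replace with in-order successor).
After deletion, 10's parent is 14.

14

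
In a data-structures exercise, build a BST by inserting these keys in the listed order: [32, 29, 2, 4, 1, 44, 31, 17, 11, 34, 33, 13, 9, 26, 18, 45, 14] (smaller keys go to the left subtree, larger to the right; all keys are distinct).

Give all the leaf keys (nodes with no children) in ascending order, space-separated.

1 9 14 18 31 33 45

32: root
29: left child of 32 (depth 1)
2: left child of 29 (depth 2)
4: right child of 2 (depth 3)
1: left child of 2 (depth 3)
44: right child of 32 (depth 1)
31: right child of 29 (depth 2)
17: right child of 4 (depth 4)
11: left child of 17 (depth 5)
34: left child of 44 (depth 2)
33: left child of 34 (depth 3)
13: right child of 11 (depth 6)
9: left child of 11 (depth 6)
26: right child of 17 (depth 5)
18: left child of 26 (depth 6)
45: right child of 44 (depth 2)
14: right child of 13 (depth 7)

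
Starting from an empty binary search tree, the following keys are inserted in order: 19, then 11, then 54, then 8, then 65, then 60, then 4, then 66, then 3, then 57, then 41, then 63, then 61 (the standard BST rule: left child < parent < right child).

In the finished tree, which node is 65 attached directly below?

Insert 19: tree is empty, so 19 becomes the root.
Insert 11: 11 < 19 → go left. Place as left child of 19.
Insert 54: 54 > 19 → go right. Place as right child of 19.
Insert 8: 8 < 19 → go left; 8 < 11 → go left. Place as left child of 11.
Insert 65: 65 > 19 → go right; 65 > 54 → go right. Place as right child of 54.
Insert 60: 60 > 19 → go right; 60 > 54 → go right; 60 < 65 → go left. Place as left child of 65.
Insert 4: 4 < 19 → go left; 4 < 11 → go left; 4 < 8 → go left. Place as left child of 8.
Insert 66: 66 > 19 → go right; 66 > 54 → go right; 66 > 65 → go right. Place as right child of 65.
Insert 3: 3 < 19 → go left; 3 < 11 → go left; 3 < 8 → go left; 3 < 4 → go left. Place as left child of 4.
Insert 57: 57 > 19 → go right; 57 > 54 → go right; 57 < 65 → go left; 57 < 60 → go left. Place as left child of 60.
Insert 41: 41 > 19 → go right; 41 < 54 → go left. Place as left child of 54.
Insert 63: 63 > 19 → go right; 63 > 54 → go right; 63 < 65 → go left; 63 > 60 → go right. Place as right child of 60.
Insert 61: 61 > 19 → go right; 61 > 54 → go right; 61 < 65 → go left; 61 > 60 → go right; 61 < 63 → go left. Place as left child of 63.

54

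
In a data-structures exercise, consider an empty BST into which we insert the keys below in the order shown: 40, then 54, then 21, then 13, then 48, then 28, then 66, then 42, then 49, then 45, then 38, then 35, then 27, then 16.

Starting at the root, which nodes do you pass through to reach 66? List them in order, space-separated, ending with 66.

40 54 66

Insert 40: tree is empty, so 40 becomes the root.
Insert 54: 54 > 40 → go right. Place as right child of 40.
Insert 21: 21 < 40 → go left. Place as left child of 40.
Insert 13: 13 < 40 → go left; 13 < 21 → go left. Place as left child of 21.
Insert 48: 48 > 40 → go right; 48 < 54 → go left. Place as left child of 54.
Insert 28: 28 < 40 → go left; 28 > 21 → go right. Place as right child of 21.
Insert 66: 66 > 40 → go right; 66 > 54 → go right. Place as right child of 54.
Insert 42: 42 > 40 → go right; 42 < 54 → go left; 42 < 48 → go left. Place as left child of 48.
Insert 49: 49 > 40 → go right; 49 < 54 → go left; 49 > 48 → go right. Place as right child of 48.
Insert 45: 45 > 40 → go right; 45 < 54 → go left; 45 < 48 → go left; 45 > 42 → go right. Place as right child of 42.
Insert 38: 38 < 40 → go left; 38 > 21 → go right; 38 > 28 → go right. Place as right child of 28.
Insert 35: 35 < 40 → go left; 35 > 21 → go right; 35 > 28 → go right; 35 < 38 → go left. Place as left child of 38.
Insert 27: 27 < 40 → go left; 27 > 21 → go right; 27 < 28 → go left. Place as left child of 28.
Insert 16: 16 < 40 → go left; 16 < 21 → go left; 16 > 13 → go right. Place as right child of 13.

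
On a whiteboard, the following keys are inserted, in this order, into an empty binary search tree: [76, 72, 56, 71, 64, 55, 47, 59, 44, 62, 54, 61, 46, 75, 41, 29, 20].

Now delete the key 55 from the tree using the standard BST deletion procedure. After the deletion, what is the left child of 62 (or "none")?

Insert 76: tree is empty, so 76 becomes the root.
Insert 72: 72 < 76 → go left. Place as left child of 76.
Insert 56: 56 < 76 → go left; 56 < 72 → go left. Place as left child of 72.
Insert 71: 71 < 76 → go left; 71 < 72 → go left; 71 > 56 → go right. Place as right child of 56.
Insert 64: 64 < 76 → go left; 64 < 72 → go left; 64 > 56 → go right; 64 < 71 → go left. Place as left child of 71.
Insert 55: 55 < 76 → go left; 55 < 72 → go left; 55 < 56 → go left. Place as left child of 56.
Insert 47: 47 < 76 → go left; 47 < 72 → go left; 47 < 56 → go left; 47 < 55 → go left. Place as left child of 55.
Insert 59: 59 < 76 → go left; 59 < 72 → go left; 59 > 56 → go right; 59 < 71 → go left; 59 < 64 → go left. Place as left child of 64.
Insert 44: 44 < 76 → go left; 44 < 72 → go left; 44 < 56 → go left; 44 < 55 → go left; 44 < 47 → go left. Place as left child of 47.
Insert 62: 62 < 76 → go left; 62 < 72 → go left; 62 > 56 → go right; 62 < 71 → go left; 62 < 64 → go left; 62 > 59 → go right. Place as right child of 59.
Insert 54: 54 < 76 → go left; 54 < 72 → go left; 54 < 56 → go left; 54 < 55 → go left; 54 > 47 → go right. Place as right child of 47.
Insert 61: 61 < 76 → go left; 61 < 72 → go left; 61 > 56 → go right; 61 < 71 → go left; 61 < 64 → go left; 61 > 59 → go right; 61 < 62 → go left. Place as left child of 62.
Insert 46: 46 < 76 → go left; 46 < 72 → go left; 46 < 56 → go left; 46 < 55 → go left; 46 < 47 → go left; 46 > 44 → go right. Place as right child of 44.
Insert 75: 75 < 76 → go left; 75 > 72 → go right. Place as right child of 72.
Insert 41: 41 < 76 → go left; 41 < 72 → go left; 41 < 56 → go left; 41 < 55 → go left; 41 < 47 → go left; 41 < 44 → go left. Place as left child of 44.
Insert 29: 29 < 76 → go left; 29 < 72 → go left; 29 < 56 → go left; 29 < 55 → go left; 29 < 47 → go left; 29 < 44 → go left; 29 < 41 → go left. Place as left child of 41.
Insert 20: 20 < 76 → go left; 20 < 72 → go left; 20 < 56 → go left; 20 < 55 → go left; 20 < 47 → go left; 20 < 44 → go left; 20 < 41 → go left; 20 < 29 → go left. Place as left child of 29.

Delete 55 (at most one child — splice it out).
After deletion, 62's left child: 61.

61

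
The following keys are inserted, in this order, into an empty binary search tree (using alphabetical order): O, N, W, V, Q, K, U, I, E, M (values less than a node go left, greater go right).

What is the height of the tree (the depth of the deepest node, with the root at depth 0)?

4

Insert O: tree is empty, so O becomes the root.
Insert N: N < O → go left. Place as left child of O.
Insert W: W > O → go right. Place as right child of O.
Insert V: V > O → go right; V < W → go left. Place as left child of W.
Insert Q: Q > O → go right; Q < W → go left; Q < V → go left. Place as left child of V.
Insert K: K < O → go left; K < N → go left. Place as left child of N.
Insert U: U > O → go right; U < W → go left; U < V → go left; U > Q → go right. Place as right child of Q.
Insert I: I < O → go left; I < N → go left; I < K → go left. Place as left child of K.
Insert E: E < O → go left; E < N → go left; E < K → go left; E < I → go left. Place as left child of I.
Insert M: M < O → go left; M < N → go left; M > K → go right. Place as right child of K.

The deepest node is U at depth 4.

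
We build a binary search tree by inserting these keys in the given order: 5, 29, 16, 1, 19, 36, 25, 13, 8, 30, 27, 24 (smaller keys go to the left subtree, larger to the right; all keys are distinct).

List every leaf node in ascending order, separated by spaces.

Insert 5: tree is empty, so 5 becomes the root.
Insert 29: 29 > 5 → go right. Place as right child of 5.
Insert 16: 16 > 5 → go right; 16 < 29 → go left. Place as left child of 29.
Insert 1: 1 < 5 → go left. Place as left child of 5.
Insert 19: 19 > 5 → go right; 19 < 29 → go left; 19 > 16 → go right. Place as right child of 16.
Insert 36: 36 > 5 → go right; 36 > 29 → go right. Place as right child of 29.
Insert 25: 25 > 5 → go right; 25 < 29 → go left; 25 > 16 → go right; 25 > 19 → go right. Place as right child of 19.
Insert 13: 13 > 5 → go right; 13 < 29 → go left; 13 < 16 → go left. Place as left child of 16.
Insert 8: 8 > 5 → go right; 8 < 29 → go left; 8 < 16 → go left; 8 < 13 → go left. Place as left child of 13.
Insert 30: 30 > 5 → go right; 30 > 29 → go right; 30 < 36 → go left. Place as left child of 36.
Insert 27: 27 > 5 → go right; 27 < 29 → go left; 27 > 16 → go right; 27 > 19 → go right; 27 > 25 → go right. Place as right child of 25.
Insert 24: 24 > 5 → go right; 24 < 29 → go left; 24 > 16 → go right; 24 > 19 → go right; 24 < 25 → go left. Place as left child of 25.

1 8 24 27 30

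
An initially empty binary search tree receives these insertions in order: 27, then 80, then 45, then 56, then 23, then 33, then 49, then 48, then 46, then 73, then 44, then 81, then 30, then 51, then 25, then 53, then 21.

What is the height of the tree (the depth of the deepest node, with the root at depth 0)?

6

Insert 27: tree is empty, so 27 becomes the root.
Insert 80: 80 > 27 → go right. Place as right child of 27.
Insert 45: 45 > 27 → go right; 45 < 80 → go left. Place as left child of 80.
Insert 56: 56 > 27 → go right; 56 < 80 → go left; 56 > 45 → go right. Place as right child of 45.
Insert 23: 23 < 27 → go left. Place as left child of 27.
Insert 33: 33 > 27 → go right; 33 < 80 → go left; 33 < 45 → go left. Place as left child of 45.
Insert 49: 49 > 27 → go right; 49 < 80 → go left; 49 > 45 → go right; 49 < 56 → go left. Place as left child of 56.
Insert 48: 48 > 27 → go right; 48 < 80 → go left; 48 > 45 → go right; 48 < 56 → go left; 48 < 49 → go left. Place as left child of 49.
Insert 46: 46 > 27 → go right; 46 < 80 → go left; 46 > 45 → go right; 46 < 56 → go left; 46 < 49 → go left; 46 < 48 → go left. Place as left child of 48.
Insert 73: 73 > 27 → go right; 73 < 80 → go left; 73 > 45 → go right; 73 > 56 → go right. Place as right child of 56.
Insert 44: 44 > 27 → go right; 44 < 80 → go left; 44 < 45 → go left; 44 > 33 → go right. Place as right child of 33.
Insert 81: 81 > 27 → go right; 81 > 80 → go right. Place as right child of 80.
Insert 30: 30 > 27 → go right; 30 < 80 → go left; 30 < 45 → go left; 30 < 33 → go left. Place as left child of 33.
Insert 51: 51 > 27 → go right; 51 < 80 → go left; 51 > 45 → go right; 51 < 56 → go left; 51 > 49 → go right. Place as right child of 49.
Insert 25: 25 < 27 → go left; 25 > 23 → go right. Place as right child of 23.
Insert 53: 53 > 27 → go right; 53 < 80 → go left; 53 > 45 → go right; 53 < 56 → go left; 53 > 49 → go right; 53 > 51 → go right. Place as right child of 51.
Insert 21: 21 < 27 → go left; 21 < 23 → go left. Place as left child of 23.

The deepest node is 46 at depth 6.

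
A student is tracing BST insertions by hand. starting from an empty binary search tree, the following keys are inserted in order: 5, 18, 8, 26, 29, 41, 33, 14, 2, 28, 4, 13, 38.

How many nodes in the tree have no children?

4

Resulting structure (node: left, right):
  5: L=2, R=18
  18: L=8, R=26
  8: L=–, R=14
  26: L=–, R=29
  29: L=28, R=41
  41: L=33, R=–
  33: L=–, R=38
  14: L=13, R=–
  2: L=–, R=4
  28: L=–, R=–
  4: L=–, R=–
  13: L=–, R=–
  38: L=–, R=–

Leaves: 4, 13, 28, 38 — 4 in total.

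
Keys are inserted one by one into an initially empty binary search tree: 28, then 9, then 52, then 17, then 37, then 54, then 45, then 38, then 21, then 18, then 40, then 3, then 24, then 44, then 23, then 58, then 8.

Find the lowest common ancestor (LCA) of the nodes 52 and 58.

52

Resulting structure (node: left, right):
  28: L=9, R=52
  9: L=3, R=17
  52: L=37, R=54
  17: L=–, R=21
  37: L=–, R=45
  54: L=–, R=58
  45: L=38, R=–
  38: L=–, R=40
  21: L=18, R=24
  18: L=–, R=–
  40: L=–, R=44
  3: L=–, R=8
  24: L=23, R=–
  44: L=–, R=–
  23: L=–, R=–
  58: L=–, R=–
  8: L=–, R=–

Path to 52: 28 → 52
Path to 58: 28 → 52 → 54 → 58
52 lies on both paths and is an ancestor of the other node.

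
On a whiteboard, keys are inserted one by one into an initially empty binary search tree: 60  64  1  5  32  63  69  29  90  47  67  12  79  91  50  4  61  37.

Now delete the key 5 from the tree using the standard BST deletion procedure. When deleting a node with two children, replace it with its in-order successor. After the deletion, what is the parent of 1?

60: root
64: right child of 60 (depth 1)
1: left child of 60 (depth 1)
5: right child of 1 (depth 2)
32: right child of 5 (depth 3)
63: left child of 64 (depth 2)
69: right child of 64 (depth 2)
29: left child of 32 (depth 4)
90: right child of 69 (depth 3)
47: right child of 32 (depth 4)
67: left child of 69 (depth 3)
12: left child of 29 (depth 5)
79: left child of 90 (depth 4)
91: right child of 90 (depth 4)
50: right child of 47 (depth 5)
4: left child of 5 (depth 3)
61: left child of 63 (depth 3)
37: left child of 47 (depth 5)

Delete 5 (two children — replace with in-order successor).
After deletion, 1's parent is 60.

60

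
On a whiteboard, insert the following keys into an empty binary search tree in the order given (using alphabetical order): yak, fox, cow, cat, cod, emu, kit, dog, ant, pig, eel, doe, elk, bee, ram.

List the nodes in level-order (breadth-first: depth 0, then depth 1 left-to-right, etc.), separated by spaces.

yak fox cow kit cat emu pig ant cod dog ram bee doe eel elk

Resulting structure (node: left, right):
  yak: L=fox, R=–
  fox: L=cow, R=kit
  cow: L=cat, R=emu
  cat: L=ant, R=cod
  cod: L=–, R=–
  emu: L=dog, R=–
  kit: L=–, R=pig
  dog: L=doe, R=eel
  ant: L=–, R=bee
  pig: L=–, R=ram
  eel: L=–, R=elk
  doe: L=–, R=–
  elk: L=–, R=–
  bee: L=–, R=–
  ram: L=–, R=–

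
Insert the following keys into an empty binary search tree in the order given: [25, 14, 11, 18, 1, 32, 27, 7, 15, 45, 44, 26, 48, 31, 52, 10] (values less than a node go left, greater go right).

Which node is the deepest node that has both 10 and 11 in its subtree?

25: root
14: left child of 25 (depth 1)
11: left child of 14 (depth 2)
18: right child of 14 (depth 2)
1: left child of 11 (depth 3)
32: right child of 25 (depth 1)
27: left child of 32 (depth 2)
7: right child of 1 (depth 4)
15: left child of 18 (depth 3)
45: right child of 32 (depth 2)
44: left child of 45 (depth 3)
26: left child of 27 (depth 3)
48: right child of 45 (depth 3)
31: right child of 27 (depth 3)
52: right child of 48 (depth 4)
10: right child of 7 (depth 5)

Path to 10: 25 → 14 → 11 → 1 → 7 → 10
Path to 11: 25 → 14 → 11
11 lies on both paths and is an ancestor of the other node.

11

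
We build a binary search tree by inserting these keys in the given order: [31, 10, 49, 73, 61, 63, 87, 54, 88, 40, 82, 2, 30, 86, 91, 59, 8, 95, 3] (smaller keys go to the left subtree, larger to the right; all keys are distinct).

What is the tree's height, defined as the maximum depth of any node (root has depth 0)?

31: root
10: left child of 31 (depth 1)
49: right child of 31 (depth 1)
73: right child of 49 (depth 2)
61: left child of 73 (depth 3)
63: right child of 61 (depth 4)
87: right child of 73 (depth 3)
54: left child of 61 (depth 4)
88: right child of 87 (depth 4)
40: left child of 49 (depth 2)
82: left child of 87 (depth 4)
2: left child of 10 (depth 2)
30: right child of 10 (depth 2)
86: right child of 82 (depth 5)
91: right child of 88 (depth 5)
59: right child of 54 (depth 5)
8: right child of 2 (depth 3)
95: right child of 91 (depth 6)
3: left child of 8 (depth 4)

The deepest node is 95 at depth 6.

6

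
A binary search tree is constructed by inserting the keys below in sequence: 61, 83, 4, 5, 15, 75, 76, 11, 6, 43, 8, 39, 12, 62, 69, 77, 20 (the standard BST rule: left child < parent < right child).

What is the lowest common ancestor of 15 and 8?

Insert 61: tree is empty, so 61 becomes the root.
Insert 83: 83 > 61 → go right. Place as right child of 61.
Insert 4: 4 < 61 → go left. Place as left child of 61.
Insert 5: 5 < 61 → go left; 5 > 4 → go right. Place as right child of 4.
Insert 15: 15 < 61 → go left; 15 > 4 → go right; 15 > 5 → go right. Place as right child of 5.
Insert 75: 75 > 61 → go right; 75 < 83 → go left. Place as left child of 83.
Insert 76: 76 > 61 → go right; 76 < 83 → go left; 76 > 75 → go right. Place as right child of 75.
Insert 11: 11 < 61 → go left; 11 > 4 → go right; 11 > 5 → go right; 11 < 15 → go left. Place as left child of 15.
Insert 6: 6 < 61 → go left; 6 > 4 → go right; 6 > 5 → go right; 6 < 15 → go left; 6 < 11 → go left. Place as left child of 11.
Insert 43: 43 < 61 → go left; 43 > 4 → go right; 43 > 5 → go right; 43 > 15 → go right. Place as right child of 15.
Insert 8: 8 < 61 → go left; 8 > 4 → go right; 8 > 5 → go right; 8 < 15 → go left; 8 < 11 → go left; 8 > 6 → go right. Place as right child of 6.
Insert 39: 39 < 61 → go left; 39 > 4 → go right; 39 > 5 → go right; 39 > 15 → go right; 39 < 43 → go left. Place as left child of 43.
Insert 12: 12 < 61 → go left; 12 > 4 → go right; 12 > 5 → go right; 12 < 15 → go left; 12 > 11 → go right. Place as right child of 11.
Insert 62: 62 > 61 → go right; 62 < 83 → go left; 62 < 75 → go left. Place as left child of 75.
Insert 69: 69 > 61 → go right; 69 < 83 → go left; 69 < 75 → go left; 69 > 62 → go right. Place as right child of 62.
Insert 77: 77 > 61 → go right; 77 < 83 → go left; 77 > 75 → go right; 77 > 76 → go right. Place as right child of 76.
Insert 20: 20 < 61 → go left; 20 > 4 → go right; 20 > 5 → go right; 20 > 15 → go right; 20 < 43 → go left; 20 < 39 → go left. Place as left child of 39.

Path to 15: 61 → 4 → 5 → 15
Path to 8: 61 → 4 → 5 → 15 → 11 → 6 → 8
15 lies on both paths and is an ancestor of the other node.

15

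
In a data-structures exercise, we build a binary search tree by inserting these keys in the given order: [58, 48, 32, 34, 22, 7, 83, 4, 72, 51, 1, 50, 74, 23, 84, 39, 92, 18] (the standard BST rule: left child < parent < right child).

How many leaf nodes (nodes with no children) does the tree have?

Insert 58: tree is empty, so 58 becomes the root.
Insert 48: 48 < 58 → go left. Place as left child of 58.
Insert 32: 32 < 58 → go left; 32 < 48 → go left. Place as left child of 48.
Insert 34: 34 < 58 → go left; 34 < 48 → go left; 34 > 32 → go right. Place as right child of 32.
Insert 22: 22 < 58 → go left; 22 < 48 → go left; 22 < 32 → go left. Place as left child of 32.
Insert 7: 7 < 58 → go left; 7 < 48 → go left; 7 < 32 → go left; 7 < 22 → go left. Place as left child of 22.
Insert 83: 83 > 58 → go right. Place as right child of 58.
Insert 4: 4 < 58 → go left; 4 < 48 → go left; 4 < 32 → go left; 4 < 22 → go left; 4 < 7 → go left. Place as left child of 7.
Insert 72: 72 > 58 → go right; 72 < 83 → go left. Place as left child of 83.
Insert 51: 51 < 58 → go left; 51 > 48 → go right. Place as right child of 48.
Insert 1: 1 < 58 → go left; 1 < 48 → go left; 1 < 32 → go left; 1 < 22 → go left; 1 < 7 → go left; 1 < 4 → go left. Place as left child of 4.
Insert 50: 50 < 58 → go left; 50 > 48 → go right; 50 < 51 → go left. Place as left child of 51.
Insert 74: 74 > 58 → go right; 74 < 83 → go left; 74 > 72 → go right. Place as right child of 72.
Insert 23: 23 < 58 → go left; 23 < 48 → go left; 23 < 32 → go left; 23 > 22 → go right. Place as right child of 22.
Insert 84: 84 > 58 → go right; 84 > 83 → go right. Place as right child of 83.
Insert 39: 39 < 58 → go left; 39 < 48 → go left; 39 > 32 → go right; 39 > 34 → go right. Place as right child of 34.
Insert 92: 92 > 58 → go right; 92 > 83 → go right; 92 > 84 → go right. Place as right child of 84.
Insert 18: 18 < 58 → go left; 18 < 48 → go left; 18 < 32 → go left; 18 < 22 → go left; 18 > 7 → go right. Place as right child of 7.

Leaves: 1, 18, 23, 39, 50, 74, 92 — 7 in total.

7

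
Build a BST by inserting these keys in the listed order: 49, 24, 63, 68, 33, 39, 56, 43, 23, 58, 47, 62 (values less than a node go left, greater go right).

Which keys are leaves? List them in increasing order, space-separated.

23 47 62 68

49: root
24: left child of 49 (depth 1)
63: right child of 49 (depth 1)
68: right child of 63 (depth 2)
33: right child of 24 (depth 2)
39: right child of 33 (depth 3)
56: left child of 63 (depth 2)
43: right child of 39 (depth 4)
23: left child of 24 (depth 2)
58: right child of 56 (depth 3)
47: right child of 43 (depth 5)
62: right child of 58 (depth 4)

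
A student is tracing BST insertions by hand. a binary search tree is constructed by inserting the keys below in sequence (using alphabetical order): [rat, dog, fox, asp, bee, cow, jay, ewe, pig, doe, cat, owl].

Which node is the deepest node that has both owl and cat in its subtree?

dog

Resulting structure (node: left, right):
  rat: L=dog, R=–
  dog: L=asp, R=fox
  fox: L=ewe, R=jay
  asp: L=–, R=bee
  bee: L=–, R=cow
  cow: L=cat, R=doe
  jay: L=–, R=pig
  ewe: L=–, R=–
  pig: L=owl, R=–
  doe: L=–, R=–
  cat: L=–, R=–
  owl: L=–, R=–

Path to owl: rat → dog → fox → jay → pig → owl
Path to cat: rat → dog → asp → bee → cow → cat
The paths share a prefix ending at dog, then split left and right.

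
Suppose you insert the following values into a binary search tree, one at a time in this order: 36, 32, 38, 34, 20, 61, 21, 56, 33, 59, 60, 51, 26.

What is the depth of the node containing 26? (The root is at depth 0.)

36: root
32: left child of 36 (depth 1)
38: right child of 36 (depth 1)
34: right child of 32 (depth 2)
20: left child of 32 (depth 2)
61: right child of 38 (depth 2)
21: right child of 20 (depth 3)
56: left child of 61 (depth 3)
33: left child of 34 (depth 3)
59: right child of 56 (depth 4)
60: right child of 59 (depth 5)
51: left child of 56 (depth 4)
26: right child of 21 (depth 4)

Path to 26: 36 → 32 → 20 → 21 → 26, which is 4 edges.

4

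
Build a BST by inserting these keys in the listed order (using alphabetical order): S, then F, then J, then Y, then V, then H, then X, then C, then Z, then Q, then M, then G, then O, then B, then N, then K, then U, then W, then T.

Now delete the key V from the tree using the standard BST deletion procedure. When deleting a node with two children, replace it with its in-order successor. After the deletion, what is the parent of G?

H

Resulting structure (node: left, right):
  S: L=F, R=Y
  F: L=C, R=J
  J: L=H, R=Q
  Y: L=V, R=Z
  V: L=U, R=X
  H: L=G, R=–
  X: L=W, R=–
  C: L=B, R=–
  Z: L=–, R=–
  Q: L=M, R=–
  M: L=K, R=O
  G: L=–, R=–
  O: L=N, R=–
  B: L=–, R=–
  N: L=–, R=–
  K: L=–, R=–
  U: L=T, R=–
  W: L=–, R=–
  T: L=–, R=–

Delete V (two children — replace with in-order successor).
After deletion, G's parent is H.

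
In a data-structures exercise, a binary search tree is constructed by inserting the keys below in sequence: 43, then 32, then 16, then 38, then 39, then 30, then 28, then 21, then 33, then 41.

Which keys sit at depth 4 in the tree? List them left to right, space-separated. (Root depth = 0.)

28 41

Insert 43: tree is empty, so 43 becomes the root.
Insert 32: 32 < 43 → go left. Place as left child of 43.
Insert 16: 16 < 43 → go left; 16 < 32 → go left. Place as left child of 32.
Insert 38: 38 < 43 → go left; 38 > 32 → go right. Place as right child of 32.
Insert 39: 39 < 43 → go left; 39 > 32 → go right; 39 > 38 → go right. Place as right child of 38.
Insert 30: 30 < 43 → go left; 30 < 32 → go left; 30 > 16 → go right. Place as right child of 16.
Insert 28: 28 < 43 → go left; 28 < 32 → go left; 28 > 16 → go right; 28 < 30 → go left. Place as left child of 30.
Insert 21: 21 < 43 → go left; 21 < 32 → go left; 21 > 16 → go right; 21 < 30 → go left; 21 < 28 → go left. Place as left child of 28.
Insert 33: 33 < 43 → go left; 33 > 32 → go right; 33 < 38 → go left. Place as left child of 38.
Insert 41: 41 < 43 → go left; 41 > 32 → go right; 41 > 38 → go right; 41 > 39 → go right. Place as right child of 39.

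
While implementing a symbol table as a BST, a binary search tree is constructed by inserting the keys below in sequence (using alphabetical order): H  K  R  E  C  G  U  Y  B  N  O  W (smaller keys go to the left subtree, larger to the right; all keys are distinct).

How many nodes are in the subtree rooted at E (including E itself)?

Resulting structure (node: left, right):
  H: L=E, R=K
  K: L=–, R=R
  R: L=N, R=U
  E: L=C, R=G
  C: L=B, R=–
  G: L=–, R=–
  U: L=–, R=Y
  Y: L=W, R=–
  B: L=–, R=–
  N: L=–, R=O
  O: L=–, R=–
  W: L=–, R=–

Subtree rooted at E contains: E, C, B, G — 4 nodes.

4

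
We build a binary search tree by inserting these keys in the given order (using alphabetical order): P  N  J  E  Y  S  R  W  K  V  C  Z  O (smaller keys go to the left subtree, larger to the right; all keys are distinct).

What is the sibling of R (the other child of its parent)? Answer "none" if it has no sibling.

Insert P: tree is empty, so P becomes the root.
Insert N: N < P → go left. Place as left child of P.
Insert J: J < P → go left; J < N → go left. Place as left child of N.
Insert E: E < P → go left; E < N → go left; E < J → go left. Place as left child of J.
Insert Y: Y > P → go right. Place as right child of P.
Insert S: S > P → go right; S < Y → go left. Place as left child of Y.
Insert R: R > P → go right; R < Y → go left; R < S → go left. Place as left child of S.
Insert W: W > P → go right; W < Y → go left; W > S → go right. Place as right child of S.
Insert K: K < P → go left; K < N → go left; K > J → go right. Place as right child of J.
Insert V: V > P → go right; V < Y → go left; V > S → go right; V < W → go left. Place as left child of W.
Insert C: C < P → go left; C < N → go left; C < J → go left; C < E → go left. Place as left child of E.
Insert Z: Z > P → go right; Z > Y → go right. Place as right child of Y.
Insert O: O < P → go left; O > N → go right. Place as right child of N.

R's parent is S; the other child of S is W.

W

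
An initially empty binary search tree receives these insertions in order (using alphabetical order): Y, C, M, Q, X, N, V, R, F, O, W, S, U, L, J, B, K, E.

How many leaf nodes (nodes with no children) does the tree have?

6

Y: root
C: left child of Y (depth 1)
M: right child of C (depth 2)
Q: right child of M (depth 3)
X: right child of Q (depth 4)
N: left child of Q (depth 4)
V: left child of X (depth 5)
R: left child of V (depth 6)
F: left child of M (depth 3)
O: right child of N (depth 5)
W: right child of V (depth 6)
S: right child of R (depth 7)
U: right child of S (depth 8)
L: right child of F (depth 4)
J: left child of L (depth 5)
B: left child of C (depth 2)
K: right child of J (depth 6)
E: left child of F (depth 4)

Leaves: B, E, K, O, U, W — 6 in total.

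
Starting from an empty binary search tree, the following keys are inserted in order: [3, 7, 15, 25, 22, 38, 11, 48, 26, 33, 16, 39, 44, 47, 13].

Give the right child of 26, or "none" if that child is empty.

33

3: root
7: right child of 3 (depth 1)
15: right child of 7 (depth 2)
25: right child of 15 (depth 3)
22: left child of 25 (depth 4)
38: right child of 25 (depth 4)
11: left child of 15 (depth 3)
48: right child of 38 (depth 5)
26: left child of 38 (depth 5)
33: right child of 26 (depth 6)
16: left child of 22 (depth 5)
39: left child of 48 (depth 6)
44: right child of 39 (depth 7)
47: right child of 44 (depth 8)
13: right child of 11 (depth 4)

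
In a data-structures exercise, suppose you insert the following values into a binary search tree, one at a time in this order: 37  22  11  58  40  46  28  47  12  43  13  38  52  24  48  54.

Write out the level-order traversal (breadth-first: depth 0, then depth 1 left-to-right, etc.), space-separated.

37 22 58 11 28 40 12 24 38 46 13 43 47 52 48 54

Insert 37: tree is empty, so 37 becomes the root.
Insert 22: 22 < 37 → go left. Place as left child of 37.
Insert 11: 11 < 37 → go left; 11 < 22 → go left. Place as left child of 22.
Insert 58: 58 > 37 → go right. Place as right child of 37.
Insert 40: 40 > 37 → go right; 40 < 58 → go left. Place as left child of 58.
Insert 46: 46 > 37 → go right; 46 < 58 → go left; 46 > 40 → go right. Place as right child of 40.
Insert 28: 28 < 37 → go left; 28 > 22 → go right. Place as right child of 22.
Insert 47: 47 > 37 → go right; 47 < 58 → go left; 47 > 40 → go right; 47 > 46 → go right. Place as right child of 46.
Insert 12: 12 < 37 → go left; 12 < 22 → go left; 12 > 11 → go right. Place as right child of 11.
Insert 43: 43 > 37 → go right; 43 < 58 → go left; 43 > 40 → go right; 43 < 46 → go left. Place as left child of 46.
Insert 13: 13 < 37 → go left; 13 < 22 → go left; 13 > 11 → go right; 13 > 12 → go right. Place as right child of 12.
Insert 38: 38 > 37 → go right; 38 < 58 → go left; 38 < 40 → go left. Place as left child of 40.
Insert 52: 52 > 37 → go right; 52 < 58 → go left; 52 > 40 → go right; 52 > 46 → go right; 52 > 47 → go right. Place as right child of 47.
Insert 24: 24 < 37 → go left; 24 > 22 → go right; 24 < 28 → go left. Place as left child of 28.
Insert 48: 48 > 37 → go right; 48 < 58 → go left; 48 > 40 → go right; 48 > 46 → go right; 48 > 47 → go right; 48 < 52 → go left. Place as left child of 52.
Insert 54: 54 > 37 → go right; 54 < 58 → go left; 54 > 40 → go right; 54 > 46 → go right; 54 > 47 → go right; 54 > 52 → go right. Place as right child of 52.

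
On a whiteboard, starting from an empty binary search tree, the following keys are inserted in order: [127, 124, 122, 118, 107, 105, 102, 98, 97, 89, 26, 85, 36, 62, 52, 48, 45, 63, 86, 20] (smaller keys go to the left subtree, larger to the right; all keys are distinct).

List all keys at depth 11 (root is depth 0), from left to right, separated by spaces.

Insert 127: tree is empty, so 127 becomes the root.
Insert 124: 124 < 127 → go left. Place as left child of 127.
Insert 122: 122 < 127 → go left; 122 < 124 → go left. Place as left child of 124.
Insert 118: 118 < 127 → go left; 118 < 124 → go left; 118 < 122 → go left. Place as left child of 122.
Insert 107: 107 < 127 → go left; 107 < 124 → go left; 107 < 122 → go left; 107 < 118 → go left. Place as left child of 118.
Insert 105: 105 < 127 → go left; 105 < 124 → go left; 105 < 122 → go left; 105 < 118 → go left; 105 < 107 → go left. Place as left child of 107.
Insert 102: 102 < 127 → go left; 102 < 124 → go left; 102 < 122 → go left; 102 < 118 → go left; 102 < 107 → go left; 102 < 105 → go left. Place as left child of 105.
Insert 98: 98 < 127 → go left; 98 < 124 → go left; 98 < 122 → go left; 98 < 118 → go left; 98 < 107 → go left; 98 < 105 → go left; 98 < 102 → go left. Place as left child of 102.
Insert 97: 97 < 127 → go left; 97 < 124 → go left; 97 < 122 → go left; 97 < 118 → go left; 97 < 107 → go left; 97 < 105 → go left; 97 < 102 → go left; 97 < 98 → go left. Place as left child of 98.
Insert 89: 89 < 127 → go left; 89 < 124 → go left; 89 < 122 → go left; 89 < 118 → go left; 89 < 107 → go left; 89 < 105 → go left; 89 < 102 → go left; 89 < 98 → go left; 89 < 97 → go left. Place as left child of 97.
Insert 26: 26 < 127 → go left; 26 < 124 → go left; 26 < 122 → go left; 26 < 118 → go left; 26 < 107 → go left; 26 < 105 → go left; 26 < 102 → go left; 26 < 98 → go left; 26 < 97 → go left; 26 < 89 → go left. Place as left child of 89.
Insert 85: 85 < 127 → go left; 85 < 124 → go left; 85 < 122 → go left; 85 < 118 → go left; 85 < 107 → go left; 85 < 105 → go left; 85 < 102 → go left; 85 < 98 → go left; 85 < 97 → go left; 85 < 89 → go left; 85 > 26 → go right. Place as right child of 26.
Insert 36: 36 < 127 → go left; 36 < 124 → go left; 36 < 122 → go left; 36 < 118 → go left; 36 < 107 → go left; 36 < 105 → go left; 36 < 102 → go left; 36 < 98 → go left; 36 < 97 → go left; 36 < 89 → go left; 36 > 26 → go right; 36 < 85 → go left. Place as left child of 85.
Insert 62: 62 < 127 → go left; 62 < 124 → go left; 62 < 122 → go left; 62 < 118 → go left; 62 < 107 → go left; 62 < 105 → go left; 62 < 102 → go left; 62 < 98 → go left; 62 < 97 → go left; 62 < 89 → go left; 62 > 26 → go right; 62 < 85 → go left; 62 > 36 → go right. Place as right child of 36.
Insert 52: 52 < 127 → go left; 52 < 124 → go left; 52 < 122 → go left; 52 < 118 → go left; 52 < 107 → go left; 52 < 105 → go left; 52 < 102 → go left; 52 < 98 → go left; 52 < 97 → go left; 52 < 89 → go left; 52 > 26 → go right; 52 < 85 → go left; 52 > 36 → go right; 52 < 62 → go left. Place as left child of 62.
Insert 48: 48 < 127 → go left; 48 < 124 → go left; 48 < 122 → go left; 48 < 118 → go left; 48 < 107 → go left; 48 < 105 → go left; 48 < 102 → go left; 48 < 98 → go left; 48 < 97 → go left; 48 < 89 → go left; 48 > 26 → go right; 48 < 85 → go left; 48 > 36 → go right; 48 < 62 → go left; 48 < 52 → go left. Place as left child of 52.
Insert 45: 45 < 127 → go left; 45 < 124 → go left; 45 < 122 → go left; 45 < 118 → go left; 45 < 107 → go left; 45 < 105 → go left; 45 < 102 → go left; 45 < 98 → go left; 45 < 97 → go left; 45 < 89 → go left; 45 > 26 → go right; 45 < 85 → go left; 45 > 36 → go right; 45 < 62 → go left; 45 < 52 → go left; 45 < 48 → go left. Place as left child of 48.
Insert 63: 63 < 127 → go left; 63 < 124 → go left; 63 < 122 → go left; 63 < 118 → go left; 63 < 107 → go left; 63 < 105 → go left; 63 < 102 → go left; 63 < 98 → go left; 63 < 97 → go left; 63 < 89 → go left; 63 > 26 → go right; 63 < 85 → go left; 63 > 36 → go right; 63 > 62 → go right. Place as right child of 62.
Insert 86: 86 < 127 → go left; 86 < 124 → go left; 86 < 122 → go left; 86 < 118 → go left; 86 < 107 → go left; 86 < 105 → go left; 86 < 102 → go left; 86 < 98 → go left; 86 < 97 → go left; 86 < 89 → go left; 86 > 26 → go right; 86 > 85 → go right. Place as right child of 85.
Insert 20: 20 < 127 → go left; 20 < 124 → go left; 20 < 122 → go left; 20 < 118 → go left; 20 < 107 → go left; 20 < 105 → go left; 20 < 102 → go left; 20 < 98 → go left; 20 < 97 → go left; 20 < 89 → go left; 20 < 26 → go left. Place as left child of 26.

20 85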